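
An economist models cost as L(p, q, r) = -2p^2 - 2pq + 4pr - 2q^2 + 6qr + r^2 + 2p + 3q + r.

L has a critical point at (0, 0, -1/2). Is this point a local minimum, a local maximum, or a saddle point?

saddle point

The Hessian is constant: H = [[-4, -2, 4], [-2, -4, 6], [4, 6, 2]].
Leading principal minors: Δ₁ = -4, Δ₂ = 12, Δ₃ = 136.
The minors fit neither the all-positive nor the alternating-sign pattern, so H is indefinite: a saddle point.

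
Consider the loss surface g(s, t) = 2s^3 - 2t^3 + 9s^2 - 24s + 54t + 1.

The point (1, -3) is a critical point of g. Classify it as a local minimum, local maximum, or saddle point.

local minimum

The mixed partial ∂²g/∂s∂t is 0, so the Hessian at any point is diag(g_ss, g_tt) = diag(6(2s + 3), -12t).
At (1, -3): H = diag(30, 36).
Both eigenvalues are positive, so H is positive definite: a local minimum.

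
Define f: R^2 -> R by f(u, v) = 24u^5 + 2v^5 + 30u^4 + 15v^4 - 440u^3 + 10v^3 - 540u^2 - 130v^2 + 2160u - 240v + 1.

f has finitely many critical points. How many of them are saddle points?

8

f separates as a function of u plus a function of v, so ∇f=0 decouples.
∂f/∂u = 120(u - 3)(u - 1)(u + 2)(u + 3) = 0 at u ∈ {-3, -2, 1, 3}; ∂f/∂v = 10(v - 2)(v + 1)(v + 3)(v + 4) = 0 at v ∈ {-4, -3, -1, 2}.
The Hessian is diagonal: diag(f_uu, f_vv). Second derivatives: f_uu(-3)=-2880, f_uu(-2)=1800, f_uu(1)=-2880, f_uu(3)=7200; f_vv(-4)=-180, f_vv(-3)=100, f_vv(-1)=-180, f_vv(2)=900.
Saddle points occur where the two diagonal entries have opposite signs: (-3, -3), (-3, 2), (-2, -4), (-2, -1), (1, -3), (1, 2), (3, -4), (3, -1). Count: 8.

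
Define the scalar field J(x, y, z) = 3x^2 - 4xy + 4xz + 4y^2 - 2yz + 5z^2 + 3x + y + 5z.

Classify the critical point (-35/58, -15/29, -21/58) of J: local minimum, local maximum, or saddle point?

local minimum

The Hessian is constant: H = [[6, -4, 4], [-4, 8, -2], [4, -2, 10]].
Leading principal minors: Δ₁ = 6, Δ₂ = 32, Δ₃ = 232.
All leading minors are positive, so H is positive definite: a local minimum.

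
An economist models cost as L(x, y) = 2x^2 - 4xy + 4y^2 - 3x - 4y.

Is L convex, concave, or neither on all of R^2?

convex

L is quadratic, so its Hessian is the constant matrix H = [[4, -4], [-4, 8]].
det(H) = 16, tr(H) = 12.
det(H) > 0 and tr(H) > 0, so H is positive definite everywhere: convex.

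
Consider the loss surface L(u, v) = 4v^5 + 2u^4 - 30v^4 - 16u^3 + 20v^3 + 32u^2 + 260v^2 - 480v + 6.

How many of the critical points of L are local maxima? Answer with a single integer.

2

L separates as a function of u plus a function of v, so ∇L=0 decouples.
∂L/∂u = 8u(u - 4)(u - 2) = 0 at u ∈ {0, 2, 4}; ∂L/∂v = 20(v - 4)(v - 3)(v - 1)(v + 2) = 0 at v ∈ {-2, 1, 3, 4}.
The Hessian is diagonal: diag(L_uu, L_vv). Second derivatives: L_uu(0)=64, L_uu(2)=-32, L_uu(4)=64; L_vv(-2)=-1800, L_vv(1)=360, L_vv(3)=-200, L_vv(4)=360.
Local maxima occur where both diagonal entries negative: (2, -2), (2, 3). Count: 2.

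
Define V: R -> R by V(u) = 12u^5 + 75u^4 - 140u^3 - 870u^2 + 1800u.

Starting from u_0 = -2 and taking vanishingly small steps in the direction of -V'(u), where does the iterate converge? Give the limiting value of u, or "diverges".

-3

V'(u) = 60(u - 2)(u - 1)(u + 3)(u + 5), so V'(-2) = 2160.
Gradient descent moves in the -V' direction, i.e. u is decreasing.
The nearest critical point in that direction is u = -3, where V'' = 2400 > 0 (a local minimum). The iterate converges there.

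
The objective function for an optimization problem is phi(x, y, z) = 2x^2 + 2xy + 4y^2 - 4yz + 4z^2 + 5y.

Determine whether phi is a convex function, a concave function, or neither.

phi is quadratic, so its Hessian is the constant matrix H = [[4, 2, 0], [2, 8, -4], [0, -4, 8]].
Leading principal minors: 4, 28, 160.
All positive ⇒ H ≻ 0 ⇒ convex.

convex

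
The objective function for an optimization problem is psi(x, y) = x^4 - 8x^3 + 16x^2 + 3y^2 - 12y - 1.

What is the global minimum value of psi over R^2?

-13

psi(x,y) separates as P(x) + Q(y) − 1, so its minimum is min P + min Q − 1.
P'(x) = 4x(x - 4)(x - 2) vanishes at x ∈ {0, 2, 4}; Q'(y) = 6y - 12 vanishes at y ∈ {2}.
Local minima of P (where P''>0): P(0)=0, P(4)=0. Local minima of Q: Q(2)=-12.
So the global minimum of psi is P(0) + Q(2) − 1 = 0 − 12 − 1 = -13, attained at (0, 2).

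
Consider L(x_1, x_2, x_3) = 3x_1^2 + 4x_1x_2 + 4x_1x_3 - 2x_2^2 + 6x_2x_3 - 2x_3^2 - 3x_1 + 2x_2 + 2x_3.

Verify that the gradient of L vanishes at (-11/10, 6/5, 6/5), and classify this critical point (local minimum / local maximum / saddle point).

saddle point

∇L = (6x_1 + 4x_2 + 4x_3 - 3, 4x_1 - 4x_2 + 6x_3 + 2, 4x_1 + 6x_2 - 4x_3 + 2); substituting (-11/10, 6/5, 6/5) gives ∇L = (0, 0, 0), so (-11/10, 6/5, 6/5) is indeed a critical point.
The Hessian is constant: H = [[6, 4, 4], [4, -4, 6], [4, 6, -4]].
Leading principal minors: Δ₁ = 6, Δ₂ = -40, Δ₃ = 200.
The minors fit neither the all-positive nor the alternating-sign pattern, so H is indefinite: a saddle point.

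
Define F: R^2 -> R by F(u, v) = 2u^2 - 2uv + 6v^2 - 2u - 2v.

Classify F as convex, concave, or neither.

F is quadratic, so its Hessian is the constant matrix H = [[4, -2], [-2, 12]].
det(H) = 44, tr(H) = 16.
det(H) > 0 and tr(H) > 0, so H is positive definite everywhere: convex.

convex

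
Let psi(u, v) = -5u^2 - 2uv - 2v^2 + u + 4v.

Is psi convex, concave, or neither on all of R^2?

psi is quadratic, so its Hessian is the constant matrix H = [[-10, -2], [-2, -4]].
det(H) = 36, tr(H) = -14.
det(H) > 0 and tr(H) < 0, so H is negative definite everywhere: concave.

concave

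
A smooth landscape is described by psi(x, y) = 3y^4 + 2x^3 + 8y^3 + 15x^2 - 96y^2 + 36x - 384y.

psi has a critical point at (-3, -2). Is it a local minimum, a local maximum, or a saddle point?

The mixed partial ∂²psi/∂x∂y is 0, so the Hessian at any point is diag(psi_xx, psi_yy) = diag(6(2x + 5), 12(3y^2 + 4y - 16)).
At (-3, -2): H = diag(-6, -144).
Both eigenvalues are negative, so H is negative definite: a local maximum.

local maximum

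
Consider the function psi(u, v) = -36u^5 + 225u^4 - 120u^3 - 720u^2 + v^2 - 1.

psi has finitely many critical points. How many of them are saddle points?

psi separates as a function of u plus a function of v, so ∇psi=0 decouples.
∂psi/∂u = -180u(u - 4)(u - 2)(u + 1) = 0 at u ∈ {-1, 0, 2, 4}; ∂psi/∂v = 2v = 0 at v ∈ {0}.
The Hessian is diagonal: diag(psi_uu, psi_vv). Second derivatives: psi_uu(-1)=2700, psi_uu(0)=-1440, psi_uu(2)=2160, psi_uu(4)=-7200; psi_vv(0)=2.
Saddle points occur where the two diagonal entries have opposite signs: (0, 0), (4, 0). Count: 2.

2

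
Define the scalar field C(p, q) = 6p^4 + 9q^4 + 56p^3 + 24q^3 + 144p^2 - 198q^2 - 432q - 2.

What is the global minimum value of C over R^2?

-1703

C(p,q) separates as A(p) + B(q) − 2, so its minimum is min A + min B − 2.
A'(p) = 24p(p + 3)(p + 4) vanishes at p ∈ {-4, -3, 0}; B'(q) = 36(q - 3)(q + 1)(q + 4) vanishes at q ∈ {-4, -1, 3}.
Local minima of A (where A''>0): A(-4)=256, A(0)=0. Local minima of B: B(-4)=-672, B(3)=-1701.
So the global minimum of C is A(0) + B(3) − 2 = 0 − 1701 − 2 = -1703, attained at (0, 3).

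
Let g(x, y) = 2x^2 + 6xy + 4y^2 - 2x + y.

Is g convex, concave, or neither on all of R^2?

g is quadratic, so its Hessian is the constant matrix H = [[4, 6], [6, 8]].
det(H) = -4, tr(H) = 12.
det(H) < 0, so H is indefinite: neither convex nor concave.

neither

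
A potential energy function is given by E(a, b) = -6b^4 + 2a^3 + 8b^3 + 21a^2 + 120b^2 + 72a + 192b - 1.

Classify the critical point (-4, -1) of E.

saddle point

The mixed partial ∂²E/∂a∂b is 0, so the Hessian at any point is diag(E_aa, E_bb) = diag(6(2a + 7), 24(-3b^2 + 2b + 10)).
At (-4, -1): H = diag(-6, 120).
The eigenvalues have opposite signs, so H is indefinite: a saddle point.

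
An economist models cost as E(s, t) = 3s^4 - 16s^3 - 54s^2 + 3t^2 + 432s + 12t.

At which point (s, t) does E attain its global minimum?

E(s,t) separates as P(s) + Q(t), so its minimum is min P + min Q.
P'(s) = 12(s - 4)(s - 3)(s + 3) vanishes at s ∈ {-3, 3, 4}; Q'(t) = 6(t + 2) vanishes at t ∈ {-2}.
Local minima of P (where P''>0): P(-3)=-1107, P(4)=608. Local minima of Q: Q(-2)=-12.
So the global minimum of E is P(-3) + Q(-2) = -1107 − 12 = -1119, attained at (-3, -2).

(-3, -2)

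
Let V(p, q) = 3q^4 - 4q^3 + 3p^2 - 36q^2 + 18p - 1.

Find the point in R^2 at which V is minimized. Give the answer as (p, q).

V(p,q) separates as A(p) + B(q) − 1, so its minimum is min A + min B − 1.
A'(p) = 6p + 18 vanishes at p ∈ {-3}; B'(q) = 12q(q - 3)(q + 2) vanishes at q ∈ {-2, 0, 3}.
Local minima of A (where A''>0): A(-3)=-27. Local minima of B: B(-2)=-64, B(3)=-189.
So the global minimum of V is A(-3) + B(3) − 1 = -27 − 189 − 1 = -217, attained at (-3, 3).

(-3, 3)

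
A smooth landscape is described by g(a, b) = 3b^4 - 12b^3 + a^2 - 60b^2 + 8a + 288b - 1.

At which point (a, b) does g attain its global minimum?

(-4, -3)

g(a,b) separates as P(a) + Q(b) − 1, so its minimum is min P + min Q − 1.
P'(a) = 2a + 8 vanishes at a ∈ {-4}; Q'(b) = 12(b - 4)(b - 2)(b + 3) vanishes at b ∈ {-3, 2, 4}.
Local minima of P (where P''>0): P(-4)=-16. Local minima of Q: Q(-3)=-837, Q(4)=192.
So the global minimum of g is P(-4) + Q(-3) − 1 = -16 − 837 − 1 = -854, attained at (-4, -3).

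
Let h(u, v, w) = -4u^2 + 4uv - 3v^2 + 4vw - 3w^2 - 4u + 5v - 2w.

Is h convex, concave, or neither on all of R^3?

concave

h is quadratic, so its Hessian is the constant matrix H = [[-8, 4, 0], [4, -6, 4], [0, 4, -6]].
Leading principal minors: -8, 32, -64.
Signs alternate −, +, − ⇒ H ≺ 0 ⇒ concave.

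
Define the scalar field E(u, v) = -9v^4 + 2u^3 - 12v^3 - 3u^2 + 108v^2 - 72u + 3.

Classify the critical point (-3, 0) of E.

saddle point

The mixed partial ∂²E/∂u∂v is 0, so the Hessian at any point is diag(E_uu, E_vv) = diag(6(2u - 1), 36(-3v^2 - 2v + 6)).
At (-3, 0): H = diag(-42, 216).
The eigenvalues have opposite signs, so H is indefinite: a saddle point.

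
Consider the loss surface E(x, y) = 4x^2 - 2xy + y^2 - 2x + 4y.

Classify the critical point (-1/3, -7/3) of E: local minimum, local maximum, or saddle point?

The Hessian of E is constant: H = [[8, -2], [-2, 2]].
det(H) = 8·2 − (-2)² = 12.
det(H) > 0 and tr(H) = 10 > 0, so H is positive definite and the point is a local minimum.

local minimum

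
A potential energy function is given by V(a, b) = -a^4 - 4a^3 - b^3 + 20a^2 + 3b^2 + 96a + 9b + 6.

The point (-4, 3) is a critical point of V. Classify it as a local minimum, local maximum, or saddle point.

local maximum

The mixed partial ∂²V/∂a∂b is 0, so the Hessian at any point is diag(V_aa, V_bb) = diag(4(-3a^2 - 6a + 10), 6(-b + 1)).
At (-4, 3): H = diag(-56, -12).
Both eigenvalues are negative, so H is negative definite: a local maximum.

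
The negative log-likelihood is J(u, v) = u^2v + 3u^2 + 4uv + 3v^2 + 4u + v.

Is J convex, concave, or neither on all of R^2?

The term u^2v is cubic, so the Hessian is not constant.
∂²J/∂u² = 2v + 6, which takes both signs as v varies (negative for sufficiently negative v). A diagonal entry of the Hessian changing sign means the Hessian is neither positive- nor negative-semidefinite on all of R^2.

neither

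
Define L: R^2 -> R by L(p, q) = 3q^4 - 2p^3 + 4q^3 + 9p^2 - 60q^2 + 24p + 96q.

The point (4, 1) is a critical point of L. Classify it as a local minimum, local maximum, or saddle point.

local maximum

The mixed partial ∂²L/∂p∂q is 0, so the Hessian at any point is diag(L_pp, L_qq) = diag(6(-2p + 3), 12(3q^2 + 2q - 10)).
At (4, 1): H = diag(-30, -60).
Both eigenvalues are negative, so H is negative definite: a local maximum.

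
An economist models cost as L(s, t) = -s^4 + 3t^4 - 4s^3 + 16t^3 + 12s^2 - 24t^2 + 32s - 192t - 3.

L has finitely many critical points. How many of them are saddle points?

5

L separates as a function of s plus a function of t, so ∇L=0 decouples.
∂L/∂s = -4(s - 2)(s + 1)(s + 4) = 0 at s ∈ {-4, -1, 2}; ∂L/∂t = 12(t - 2)(t + 2)(t + 4) = 0 at t ∈ {-4, -2, 2}.
The Hessian is diagonal: diag(L_ss, L_tt). Second derivatives: L_ss(-4)=-72, L_ss(-1)=36, L_ss(2)=-72; L_tt(-4)=144, L_tt(-2)=-96, L_tt(2)=288.
Saddle points occur where the two diagonal entries have opposite signs: (-4, -4), (-4, 2), (-1, -2), (2, -4), (2, 2). Count: 5.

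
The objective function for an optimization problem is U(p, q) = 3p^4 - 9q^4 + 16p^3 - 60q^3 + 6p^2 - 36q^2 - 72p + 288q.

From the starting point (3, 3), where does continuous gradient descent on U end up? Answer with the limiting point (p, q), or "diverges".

diverges

U is separable, so gradient descent decouples: p follows -∂U/∂p, q follows -∂U/∂q.
∂U/∂p = 12(p - 1)(p + 2)(p + 3); at p=3 this is 720, so p decreases.
∂U/∂q = -36(q - 1)(q + 2)(q + 4); at q=3 this is -2520, so q increases.
The q-coordinate has no critical point in that direction and runs off to infinity.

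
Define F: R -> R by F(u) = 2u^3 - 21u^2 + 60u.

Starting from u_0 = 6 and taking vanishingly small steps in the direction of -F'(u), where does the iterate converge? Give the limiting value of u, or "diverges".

F'(u) = 6(u - 5)(u - 2), so F'(6) = 24.
Gradient descent moves in the -F' direction, i.e. u is decreasing.
The nearest critical point in that direction is u = 5, where F'' = 18 > 0 (a local minimum). The iterate converges there.

5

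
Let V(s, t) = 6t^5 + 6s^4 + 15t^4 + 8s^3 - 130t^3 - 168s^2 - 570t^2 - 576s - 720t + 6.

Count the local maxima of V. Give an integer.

2

V separates as a function of s plus a function of t, so ∇V=0 decouples.
∂V/∂s = 24(s - 4)(s + 2)(s + 3) = 0 at s ∈ {-3, -2, 4}; ∂V/∂t = 30(t - 4)(t + 1)(t + 2)(t + 3) = 0 at t ∈ {-3, -2, -1, 4}.
The Hessian is diagonal: diag(V_ss, V_tt). Second derivatives: V_ss(-3)=168, V_ss(-2)=-144, V_ss(4)=1008; V_tt(-3)=-420, V_tt(-2)=180, V_tt(-1)=-300, V_tt(4)=6300.
Local maxima occur where both diagonal entries negative: (-2, -3), (-2, -1). Count: 2.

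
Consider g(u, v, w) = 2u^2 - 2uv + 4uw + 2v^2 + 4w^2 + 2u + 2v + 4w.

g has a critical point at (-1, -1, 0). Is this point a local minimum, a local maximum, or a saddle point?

local minimum

The Hessian is constant: H = [[4, -2, 4], [-2, 4, 0], [4, 0, 8]].
Leading principal minors: Δ₁ = 4, Δ₂ = 12, Δ₃ = 32.
All leading minors are positive, so H is positive definite: a local minimum.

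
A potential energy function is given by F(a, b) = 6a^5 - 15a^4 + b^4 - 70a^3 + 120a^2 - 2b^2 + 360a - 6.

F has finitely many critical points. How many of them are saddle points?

6

F separates as a function of a plus a function of b, so ∇F=0 decouples.
∂F/∂a = 30(a - 3)(a - 2)(a + 1)(a + 2) = 0 at a ∈ {-2, -1, 2, 3}; ∂F/∂b = 4b(b - 1)(b + 1) = 0 at b ∈ {-1, 0, 1}.
The Hessian is diagonal: diag(F_aa, F_bb). Second derivatives: F_aa(-2)=-600, F_aa(-1)=360, F_aa(2)=-360, F_aa(3)=600; F_bb(-1)=8, F_bb(0)=-4, F_bb(1)=8.
Saddle points occur where the two diagonal entries have opposite signs: (-2, -1), (-2, 1), (-1, 0), (2, -1), (2, 1), (3, 0). Count: 6.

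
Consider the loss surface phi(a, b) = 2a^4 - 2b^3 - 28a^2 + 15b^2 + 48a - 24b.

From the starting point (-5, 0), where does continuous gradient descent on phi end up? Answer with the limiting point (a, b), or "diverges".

phi is separable, so gradient descent decouples: a follows -∂phi/∂a, b follows -∂phi/∂b.
∂phi/∂a = 8(a - 2)(a - 1)(a + 3); at a=-5 this is -672, so a increases.
∂phi/∂b = -6(b - 4)(b - 1); at b=0 this is -24, so b increases.
a converges to its nearest critical value -3 (a local min of the a-part); b converges to 1. The iterate converges to (-3, 1).

(-3, 1)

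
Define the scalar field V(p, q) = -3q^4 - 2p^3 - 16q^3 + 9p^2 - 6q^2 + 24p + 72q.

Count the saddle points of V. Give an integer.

3

V separates as a function of p plus a function of q, so ∇V=0 decouples.
∂V/∂p = -6(p - 4)(p + 1) = 0 at p ∈ {-1, 4}; ∂V/∂q = -12(q - 1)(q + 2)(q + 3) = 0 at q ∈ {-3, -2, 1}.
The Hessian is diagonal: diag(V_pp, V_qq). Second derivatives: V_pp(-1)=30, V_pp(4)=-30; V_qq(-3)=-48, V_qq(-2)=36, V_qq(1)=-144.
Saddle points occur where the two diagonal entries have opposite signs: (-1, -3), (-1, 1), (4, -2). Count: 3.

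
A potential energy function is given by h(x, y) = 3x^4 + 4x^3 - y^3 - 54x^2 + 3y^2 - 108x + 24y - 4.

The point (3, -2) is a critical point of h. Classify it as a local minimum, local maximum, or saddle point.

The mixed partial ∂²h/∂x∂y is 0, so the Hessian at any point is diag(h_xx, h_yy) = diag(12(3x^2 + 2x - 9), 6(-y + 1)).
At (3, -2): H = diag(288, 18).
Both eigenvalues are positive, so H is positive definite: a local minimum.

local minimum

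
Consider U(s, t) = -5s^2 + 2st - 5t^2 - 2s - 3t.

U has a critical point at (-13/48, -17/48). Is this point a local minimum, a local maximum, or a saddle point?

local maximum

The Hessian of U is constant: H = [[-10, 2], [2, -10]].
det(H) = (-10)·(-10) − 2² = 96.
det(H) > 0 and tr(H) = -20 < 0, so H is negative definite and the point is a local maximum.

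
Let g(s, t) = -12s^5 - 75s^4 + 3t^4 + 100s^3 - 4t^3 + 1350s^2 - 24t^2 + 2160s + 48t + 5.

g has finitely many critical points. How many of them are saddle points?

6

g separates as a function of s plus a function of t, so ∇g=0 decouples.
∂g/∂s = -60(s - 3)(s + 1)(s + 3)(s + 4) = 0 at s ∈ {-4, -3, -1, 3}; ∂g/∂t = 12(t - 2)(t - 1)(t + 2) = 0 at t ∈ {-2, 1, 2}.
The Hessian is diagonal: diag(g_ss, g_tt). Second derivatives: g_ss(-4)=1260, g_ss(-3)=-720, g_ss(-1)=1440, g_ss(3)=-10080; g_tt(-2)=144, g_tt(1)=-36, g_tt(2)=48.
Saddle points occur where the two diagonal entries have opposite signs: (-4, 1), (-3, -2), (-3, 2), (-1, 1), (3, -2), (3, 2). Count: 6.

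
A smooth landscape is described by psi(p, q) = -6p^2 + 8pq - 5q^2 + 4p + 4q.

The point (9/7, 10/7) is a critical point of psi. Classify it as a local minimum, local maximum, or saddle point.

local maximum

The Hessian of psi is constant: H = [[-12, 8], [8, -10]].
det(H) = (-12)·(-10) − 8² = 56.
det(H) > 0 and tr(H) = -22 < 0, so H is negative definite and the point is a local maximum.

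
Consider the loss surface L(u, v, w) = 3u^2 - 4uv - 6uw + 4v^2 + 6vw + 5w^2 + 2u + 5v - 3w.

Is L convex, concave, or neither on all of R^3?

convex

L is quadratic, so its Hessian is the constant matrix H = [[6, -4, -6], [-4, 8, 6], [-6, 6, 10]].
Leading principal minors: 6, 32, 104.
All positive ⇒ H ≻ 0 ⇒ convex.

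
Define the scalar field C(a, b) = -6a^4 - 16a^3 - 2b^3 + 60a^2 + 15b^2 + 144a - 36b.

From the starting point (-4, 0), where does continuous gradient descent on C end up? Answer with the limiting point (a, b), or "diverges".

C is separable, so gradient descent decouples: a follows -∂C/∂a, b follows -∂C/∂b.
∂C/∂a = -24(a - 2)(a + 1)(a + 3); at a=-4 this is 432, so a decreases.
∂C/∂b = -6(b - 3)(b - 2); at b=0 this is -36, so b increases.
The a-coordinate has no critical point in that direction and runs off to infinity.

diverges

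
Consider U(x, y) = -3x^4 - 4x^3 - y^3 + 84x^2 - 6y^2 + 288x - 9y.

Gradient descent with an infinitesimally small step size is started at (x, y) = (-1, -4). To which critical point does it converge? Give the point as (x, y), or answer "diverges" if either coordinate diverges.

(-2, -3)

U is separable, so gradient descent decouples: x follows -∂U/∂x, y follows -∂U/∂y.
∂U/∂x = -12(x - 4)(x + 2)(x + 3); at x=-1 this is 120, so x decreases.
∂U/∂y = -3(y + 1)(y + 3); at y=-4 this is -9, so y increases.
x converges to its nearest critical value -2 (a local min of the x-part); y converges to -3. The iterate converges to (-2, -3).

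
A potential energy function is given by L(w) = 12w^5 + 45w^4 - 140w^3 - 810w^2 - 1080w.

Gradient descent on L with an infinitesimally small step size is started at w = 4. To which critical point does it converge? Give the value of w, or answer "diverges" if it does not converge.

L'(w) = 60(w - 3)(w + 1)(w + 2)(w + 3), so L'(4) = 12600.
Gradient descent moves in the -L' direction, i.e. w is decreasing.
The nearest critical point in that direction is w = 3, where L'' = 7200 > 0 (a local minimum). The iterate converges there.

3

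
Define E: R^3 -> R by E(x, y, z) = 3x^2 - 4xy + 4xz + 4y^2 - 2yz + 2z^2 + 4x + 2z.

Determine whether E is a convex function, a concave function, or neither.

E is quadratic, so its Hessian is the constant matrix H = [[6, -4, 4], [-4, 8, -2], [4, -2, 4]].
Leading principal minors: 6, 32, 40.
All positive ⇒ H ≻ 0 ⇒ convex.

convex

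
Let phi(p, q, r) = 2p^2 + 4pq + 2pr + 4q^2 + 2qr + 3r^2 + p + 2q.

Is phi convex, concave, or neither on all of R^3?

phi is quadratic, so its Hessian is the constant matrix H = [[4, 4, 2], [4, 8, 2], [2, 2, 6]].
Leading principal minors: 4, 16, 80.
All positive ⇒ H ≻ 0 ⇒ convex.

convex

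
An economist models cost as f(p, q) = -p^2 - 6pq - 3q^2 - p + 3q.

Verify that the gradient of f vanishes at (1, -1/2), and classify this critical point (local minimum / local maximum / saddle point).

saddle point

∇f = (-2p - 6q - 1, -6p - 6q + 3); substituting (1, -1/2) gives ∇f = (0, 0), so (1, -1/2) is indeed a critical point.
The Hessian of f is constant: H = [[-2, -6], [-6, -6]].
det(H) = (-2)·(-6) − (-6)² = -24.
Since det(H) < 0, H is indefinite and the critical point is a saddle point.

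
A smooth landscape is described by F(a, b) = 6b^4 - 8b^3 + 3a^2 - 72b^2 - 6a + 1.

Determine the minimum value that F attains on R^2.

F(a,b) separates as P(a) + Q(b) + 1, so its minimum is min P + min Q + 1.
P'(a) = 6a - 6 vanishes at a ∈ {1}; Q'(b) = 24b(b - 3)(b + 2) vanishes at b ∈ {-2, 0, 3}.
Local minima of P (where P''>0): P(1)=-3. Local minima of Q: Q(-2)=-128, Q(3)=-378.
So the global minimum of F is P(1) + Q(3) + 1 = -3 − 378 + 1 = -380, attained at (1, 3).

-380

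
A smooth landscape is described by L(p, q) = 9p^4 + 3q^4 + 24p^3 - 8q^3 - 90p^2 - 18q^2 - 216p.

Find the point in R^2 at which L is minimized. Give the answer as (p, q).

(2, 3)

L(p,q) separates as A(p) + B(q), so its minimum is min A + min B.
A'(p) = 36(p - 2)(p + 1)(p + 3) vanishes at p ∈ {-3, -1, 2}; B'(q) = 12q(q - 3)(q + 1) vanishes at q ∈ {-1, 0, 3}.
Local minima of A (where A''>0): A(-3)=-81, A(2)=-456. Local minima of B: B(-1)=-7, B(3)=-135.
So the global minimum of L is A(2) + B(3) = -456 − 135 = -591, attained at (2, 3).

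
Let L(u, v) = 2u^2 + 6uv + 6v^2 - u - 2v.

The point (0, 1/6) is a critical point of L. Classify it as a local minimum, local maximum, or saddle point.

The Hessian of L is constant: H = [[4, 6], [6, 12]].
det(H) = 4·12 − 6² = 12.
det(H) > 0 and tr(H) = 16 > 0, so H is positive definite and the point is a local minimum.

local minimum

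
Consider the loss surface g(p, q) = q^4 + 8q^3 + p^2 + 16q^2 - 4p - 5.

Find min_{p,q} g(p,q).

g(p,q) separates as A(p) + B(q) − 5, so its minimum is min A + min B − 5.
A'(p) = 2p - 4 vanishes at p ∈ {2}; B'(q) = 4q(q + 2)(q + 4) vanishes at q ∈ {-4, -2, 0}.
Local minima of A (where A''>0): A(2)=-4. Local minima of B: B(-4)=0, B(0)=0.
So the global minimum of g is A(2) + B(-4) − 5 = -4 + 0 − 5 = -9, attained at (2, -4).

-9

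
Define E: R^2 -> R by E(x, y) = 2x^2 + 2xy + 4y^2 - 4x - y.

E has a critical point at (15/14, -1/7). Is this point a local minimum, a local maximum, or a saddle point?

The Hessian of E is constant: H = [[4, 2], [2, 8]].
det(H) = 4·8 − 2² = 28.
det(H) > 0 and tr(H) = 12 > 0, so H is positive definite and the point is a local minimum.

local minimum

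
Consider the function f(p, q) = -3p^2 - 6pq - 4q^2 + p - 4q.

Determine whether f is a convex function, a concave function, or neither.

f is quadratic, so its Hessian is the constant matrix H = [[-6, -6], [-6, -8]].
det(H) = 12, tr(H) = -14.
det(H) > 0 and tr(H) < 0, so H is negative definite everywhere: concave.

concave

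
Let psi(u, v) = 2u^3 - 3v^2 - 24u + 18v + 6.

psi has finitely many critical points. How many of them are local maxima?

psi separates as a function of u plus a function of v, so ∇psi=0 decouples.
∂psi/∂u = 6(u - 2)(u + 2) = 0 at u ∈ {-2, 2}; ∂psi/∂v = -6(v - 3) = 0 at v ∈ {3}.
The Hessian is diagonal: diag(psi_uu, psi_vv). Second derivatives: psi_uu(-2)=-24, psi_uu(2)=24; psi_vv(3)=-6.
Local maxima occur where both diagonal entries negative: (-2, 3). Count: 1.

1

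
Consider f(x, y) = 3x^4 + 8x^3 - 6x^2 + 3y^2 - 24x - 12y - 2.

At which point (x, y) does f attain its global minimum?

f(x,y) separates as P(x) + Q(y) − 2, so its minimum is min P + min Q − 2.
P'(x) = 12(x - 1)(x + 1)(x + 2) vanishes at x ∈ {-2, -1, 1}; Q'(y) = 6y - 12 vanishes at y ∈ {2}.
Local minima of P (where P''>0): P(-2)=8, P(1)=-19. Local minima of Q: Q(2)=-12.
So the global minimum of f is P(1) + Q(2) − 2 = -19 − 12 − 2 = -33, attained at (1, 2).

(1, 2)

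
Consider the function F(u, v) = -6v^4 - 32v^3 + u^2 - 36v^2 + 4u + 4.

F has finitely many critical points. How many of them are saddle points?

F separates as a function of u plus a function of v, so ∇F=0 decouples.
∂F/∂u = 2(u + 2) = 0 at u ∈ {-2}; ∂F/∂v = -24v(v + 1)(v + 3) = 0 at v ∈ {-3, -1, 0}.
The Hessian is diagonal: diag(F_uu, F_vv). Second derivatives: F_uu(-2)=2; F_vv(-3)=-144, F_vv(-1)=48, F_vv(0)=-72.
Saddle points occur where the two diagonal entries have opposite signs: (-2, -3), (-2, 0). Count: 2.

2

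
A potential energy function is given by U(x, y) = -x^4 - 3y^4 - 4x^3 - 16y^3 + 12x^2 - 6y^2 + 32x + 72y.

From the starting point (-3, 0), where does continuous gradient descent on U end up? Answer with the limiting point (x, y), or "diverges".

(-1, -2)

U is separable, so gradient descent decouples: x follows -∂U/∂x, y follows -∂U/∂y.
∂U/∂x = -4(x - 2)(x + 1)(x + 4); at x=-3 this is -40, so x increases.
∂U/∂y = -12(y - 1)(y + 2)(y + 3); at y=0 this is 72, so y decreases.
x converges to its nearest critical value -1 (a local min of the x-part); y converges to -2. The iterate converges to (-1, -2).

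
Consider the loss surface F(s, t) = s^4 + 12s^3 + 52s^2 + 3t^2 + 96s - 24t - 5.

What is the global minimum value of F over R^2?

F(s,t) separates as P(s) + Q(t) − 5, so its minimum is min P + min Q − 5.
P'(s) = 4(s + 2)(s + 3)(s + 4) vanishes at s ∈ {-4, -3, -2}; Q'(t) = 6(t - 4) vanishes at t ∈ {4}.
Local minima of P (where P''>0): P(-4)=-64, P(-2)=-64. Local minima of Q: Q(4)=-48.
So the global minimum of F is P(-4) + Q(4) − 5 = -64 − 48 − 5 = -117, attained at (-4, 4).

-117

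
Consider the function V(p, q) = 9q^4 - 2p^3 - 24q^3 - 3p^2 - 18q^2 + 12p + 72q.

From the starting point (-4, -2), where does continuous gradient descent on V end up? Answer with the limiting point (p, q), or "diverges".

V is separable, so gradient descent decouples: p follows -∂V/∂p, q follows -∂V/∂q.
∂V/∂p = -6(p - 1)(p + 2); at p=-4 this is -60, so p increases.
∂V/∂q = 36(q - 2)(q - 1)(q + 1); at q=-2 this is -432, so q increases.
p converges to its nearest critical value -2 (a local min of the p-part); q converges to -1. The iterate converges to (-2, -1).

(-2, -1)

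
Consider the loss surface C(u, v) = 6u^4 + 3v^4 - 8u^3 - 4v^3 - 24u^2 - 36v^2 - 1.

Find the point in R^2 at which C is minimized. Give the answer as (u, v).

(2, 3)

C(u,v) separates as P(u) + Q(v) − 1, so its minimum is min P + min Q − 1.
P'(u) = 24u(u - 2)(u + 1) vanishes at u ∈ {-1, 0, 2}; Q'(v) = 12v(v - 3)(v + 2) vanishes at v ∈ {-2, 0, 3}.
Local minima of P (where P''>0): P(-1)=-10, P(2)=-64. Local minima of Q: Q(-2)=-64, Q(3)=-189.
So the global minimum of C is P(2) + Q(3) − 1 = -64 − 189 − 1 = -254, attained at (2, 3).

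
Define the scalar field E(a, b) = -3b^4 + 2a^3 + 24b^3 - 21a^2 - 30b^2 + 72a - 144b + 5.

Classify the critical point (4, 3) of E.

The mixed partial ∂²E/∂a∂b is 0, so the Hessian at any point is diag(E_aa, E_bb) = diag(6(2a - 7), 12(-3b^2 + 12b - 5)).
At (4, 3): H = diag(6, 48).
Both eigenvalues are positive, so H is positive definite: a local minimum.

local minimum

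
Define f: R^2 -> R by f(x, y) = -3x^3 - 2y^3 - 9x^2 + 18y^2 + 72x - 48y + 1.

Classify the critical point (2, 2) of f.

saddle point

The mixed partial ∂²f/∂x∂y is 0, so the Hessian at any point is diag(f_xx, f_yy) = diag(-18(x + 1), 12(-y + 3)).
At (2, 2): H = diag(-54, 12).
The eigenvalues have opposite signs, so H is indefinite: a saddle point.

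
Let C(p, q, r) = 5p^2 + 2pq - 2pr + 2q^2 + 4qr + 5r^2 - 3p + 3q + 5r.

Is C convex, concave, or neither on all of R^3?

C is quadratic, so its Hessian is the constant matrix H = [[10, 2, -2], [2, 4, 4], [-2, 4, 10]].
Leading principal minors: 10, 36, 152.
All positive ⇒ H ≻ 0 ⇒ convex.

convex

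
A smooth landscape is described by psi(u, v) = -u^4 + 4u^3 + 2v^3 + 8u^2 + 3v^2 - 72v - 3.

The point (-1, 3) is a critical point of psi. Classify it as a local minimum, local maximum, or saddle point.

saddle point

The mixed partial ∂²psi/∂u∂v is 0, so the Hessian at any point is diag(psi_uu, psi_vv) = diag(4(-3u^2 + 6u + 4), 6(2v + 1)).
At (-1, 3): H = diag(-20, 42).
The eigenvalues have opposite signs, so H is indefinite: a saddle point.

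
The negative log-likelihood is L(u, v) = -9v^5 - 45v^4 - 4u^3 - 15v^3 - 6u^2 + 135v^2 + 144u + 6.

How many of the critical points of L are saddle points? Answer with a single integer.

L separates as a function of u plus a function of v, so ∇L=0 decouples.
∂L/∂u = -12(u - 3)(u + 4) = 0 at u ∈ {-4, 3}; ∂L/∂v = -45v(v - 1)(v + 2)(v + 3) = 0 at v ∈ {-3, -2, 0, 1}.
The Hessian is diagonal: diag(L_uu, L_vv). Second derivatives: L_uu(-4)=84, L_uu(3)=-84; L_vv(-3)=540, L_vv(-2)=-270, L_vv(0)=270, L_vv(1)=-540.
Saddle points occur where the two diagonal entries have opposite signs: (-4, -2), (-4, 1), (3, -3), (3, 0). Count: 4.

4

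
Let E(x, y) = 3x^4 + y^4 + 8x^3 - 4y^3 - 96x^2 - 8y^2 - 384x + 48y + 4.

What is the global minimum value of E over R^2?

-1868

E(x,y) separates as P(x) + Q(y) + 4, so its minimum is min P + min Q + 4.
P'(x) = 12(x - 4)(x + 2)(x + 4) vanishes at x ∈ {-4, -2, 4}; Q'(y) = 4(y - 3)(y - 2)(y + 2) vanishes at y ∈ {-2, 2, 3}.
Local minima of P (where P''>0): P(-4)=256, P(4)=-1792. Local minima of Q: Q(-2)=-80, Q(3)=45.
So the global minimum of E is P(4) + Q(-2) + 4 = -1792 − 80 + 4 = -1868, attained at (4, -2).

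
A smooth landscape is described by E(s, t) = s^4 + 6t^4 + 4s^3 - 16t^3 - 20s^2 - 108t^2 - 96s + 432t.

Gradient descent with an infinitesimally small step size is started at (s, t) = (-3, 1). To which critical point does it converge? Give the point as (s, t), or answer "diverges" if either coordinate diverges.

E is separable, so gradient descent decouples: s follows -∂E/∂s, t follows -∂E/∂t.
∂E/∂s = 4(s - 3)(s + 2)(s + 4); at s=-3 this is 24, so s decreases.
∂E/∂t = 24(t - 3)(t - 2)(t + 3); at t=1 this is 192, so t decreases.
s converges to its nearest critical value -4 (a local min of the s-part); t converges to -3. The iterate converges to (-4, -3).

(-4, -3)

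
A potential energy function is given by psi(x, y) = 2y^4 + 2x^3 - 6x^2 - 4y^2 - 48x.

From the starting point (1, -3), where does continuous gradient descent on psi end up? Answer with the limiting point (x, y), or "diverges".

psi is separable, so gradient descent decouples: x follows -∂psi/∂x, y follows -∂psi/∂y.
∂psi/∂x = 6(x - 4)(x + 2); at x=1 this is -54, so x increases.
∂psi/∂y = 8y(y - 1)(y + 1); at y=-3 this is -192, so y increases.
x converges to its nearest critical value 4 (a local min of the x-part); y converges to -1. The iterate converges to (4, -1).

(4, -1)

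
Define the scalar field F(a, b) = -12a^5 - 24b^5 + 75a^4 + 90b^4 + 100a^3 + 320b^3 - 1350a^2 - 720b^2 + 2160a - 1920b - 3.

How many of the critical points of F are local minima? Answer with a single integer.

4

F separates as a function of a plus a function of b, so ∇F=0 decouples.
∂F/∂a = -60(a - 4)(a - 3)(a - 1)(a + 3) = 0 at a ∈ {-3, 1, 3, 4}; ∂F/∂b = -120(b - 4)(b - 2)(b + 1)(b + 2) = 0 at b ∈ {-2, -1, 2, 4}.
The Hessian is diagonal: diag(F_aa, F_bb). Second derivatives: F_aa(-3)=10080, F_aa(1)=-1440, F_aa(3)=720, F_aa(4)=-1260; F_bb(-2)=2880, F_bb(-1)=-1800, F_bb(2)=2880, F_bb(4)=-7200.
Local minima occur where both diagonal entries positive: (-3, -2), (-3, 2), (3, -2), (3, 2). Count: 4.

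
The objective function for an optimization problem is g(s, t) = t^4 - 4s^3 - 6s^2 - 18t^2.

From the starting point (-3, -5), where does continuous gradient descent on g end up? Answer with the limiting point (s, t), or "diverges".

g is separable, so gradient descent decouples: s follows -∂g/∂s, t follows -∂g/∂t.
∂g/∂s = -12s(s + 1); at s=-3 this is -72, so s increases.
∂g/∂t = 4t(t - 3)(t + 3); at t=-5 this is -320, so t increases.
s converges to its nearest critical value -1 (a local min of the s-part); t converges to -3. The iterate converges to (-1, -3).

(-1, -3)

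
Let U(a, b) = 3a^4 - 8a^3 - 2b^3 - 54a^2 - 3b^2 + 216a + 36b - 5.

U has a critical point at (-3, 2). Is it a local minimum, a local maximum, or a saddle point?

The mixed partial ∂²U/∂a∂b is 0, so the Hessian at any point is diag(U_aa, U_bb) = diag(12(3a^2 - 4a - 9), -6(2b + 1)).
At (-3, 2): H = diag(360, -30).
The eigenvalues have opposite signs, so H is indefinite: a saddle point.

saddle point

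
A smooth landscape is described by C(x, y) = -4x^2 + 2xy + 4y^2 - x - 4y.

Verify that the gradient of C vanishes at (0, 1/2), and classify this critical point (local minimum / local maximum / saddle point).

saddle point

∇C = (-8x + 2y - 1, 2x + 8y - 4); substituting (0, 1/2) gives ∇C = (0, 0), so (0, 1/2) is indeed a critical point.
The Hessian of C is constant: H = [[-8, 2], [2, 8]].
det(H) = (-8)·8 − 2² = -68.
Since det(H) < 0, H is indefinite and the critical point is a saddle point.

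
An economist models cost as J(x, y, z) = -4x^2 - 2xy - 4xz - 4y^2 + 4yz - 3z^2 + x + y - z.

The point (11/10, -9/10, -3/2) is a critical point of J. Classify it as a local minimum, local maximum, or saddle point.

local maximum

The Hessian is constant: H = [[-8, -2, -4], [-2, -8, 4], [-4, 4, -6]].
Leading principal minors: Δ₁ = -8, Δ₂ = 60, Δ₃ = -40.
The minors alternate sign starting negative (−, +, −), so H is negative definite: a local maximum.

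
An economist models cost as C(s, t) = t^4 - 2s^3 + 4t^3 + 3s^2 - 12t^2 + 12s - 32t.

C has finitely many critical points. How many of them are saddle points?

C separates as a function of s plus a function of t, so ∇C=0 decouples.
∂C/∂s = -6(s - 2)(s + 1) = 0 at s ∈ {-1, 2}; ∂C/∂t = 4(t - 2)(t + 1)(t + 4) = 0 at t ∈ {-4, -1, 2}.
The Hessian is diagonal: diag(C_ss, C_tt). Second derivatives: C_ss(-1)=18, C_ss(2)=-18; C_tt(-4)=72, C_tt(-1)=-36, C_tt(2)=72.
Saddle points occur where the two diagonal entries have opposite signs: (-1, -1), (2, -4), (2, 2). Count: 3.

3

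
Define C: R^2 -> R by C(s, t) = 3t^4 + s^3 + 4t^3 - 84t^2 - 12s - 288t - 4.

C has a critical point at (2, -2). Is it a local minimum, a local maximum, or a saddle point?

saddle point

The mixed partial ∂²C/∂s∂t is 0, so the Hessian at any point is diag(C_ss, C_tt) = diag(6s, 12(3t^2 + 2t - 14)).
At (2, -2): H = diag(12, -72).
The eigenvalues have opposite signs, so H is indefinite: a saddle point.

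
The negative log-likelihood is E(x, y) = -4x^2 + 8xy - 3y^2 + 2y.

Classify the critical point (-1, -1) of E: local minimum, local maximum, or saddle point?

saddle point

The Hessian of E is constant: H = [[-8, 8], [8, -6]].
det(H) = (-8)·(-6) − 8² = -16.
Since det(H) < 0, H is indefinite and the critical point is a saddle point.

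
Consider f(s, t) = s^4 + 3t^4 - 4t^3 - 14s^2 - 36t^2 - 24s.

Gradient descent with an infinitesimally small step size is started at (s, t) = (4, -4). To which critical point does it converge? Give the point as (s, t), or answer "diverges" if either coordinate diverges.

(3, -2)

f is separable, so gradient descent decouples: s follows -∂f/∂s, t follows -∂f/∂t.
∂f/∂s = 4(s - 3)(s + 1)(s + 2); at s=4 this is 120, so s decreases.
∂f/∂t = 12t(t - 3)(t + 2); at t=-4 this is -672, so t increases.
s converges to its nearest critical value 3 (a local min of the s-part); t converges to -2. The iterate converges to (3, -2).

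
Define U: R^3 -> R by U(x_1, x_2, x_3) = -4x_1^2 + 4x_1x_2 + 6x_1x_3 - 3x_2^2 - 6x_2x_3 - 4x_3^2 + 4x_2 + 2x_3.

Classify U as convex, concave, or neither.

U is quadratic, so its Hessian is the constant matrix H = [[-8, 4, 6], [4, -6, -6], [6, -6, -8]].
Leading principal minors: -8, 32, -40.
Signs alternate −, +, − ⇒ H ≺ 0 ⇒ concave.

concave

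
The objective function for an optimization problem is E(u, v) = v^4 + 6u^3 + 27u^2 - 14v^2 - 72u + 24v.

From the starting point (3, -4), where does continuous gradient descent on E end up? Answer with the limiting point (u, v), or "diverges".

(1, -3)

E is separable, so gradient descent decouples: u follows -∂E/∂u, v follows -∂E/∂v.
∂E/∂u = 18(u - 1)(u + 4); at u=3 this is 252, so u decreases.
∂E/∂v = 4(v - 2)(v - 1)(v + 3); at v=-4 this is -120, so v increases.
u converges to its nearest critical value 1 (a local min of the u-part); v converges to -3. The iterate converges to (1, -3).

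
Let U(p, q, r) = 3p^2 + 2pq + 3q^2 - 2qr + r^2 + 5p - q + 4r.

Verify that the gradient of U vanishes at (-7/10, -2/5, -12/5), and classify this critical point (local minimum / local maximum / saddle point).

∇U = (6p + 2q + 5, 2p + 6q - 2r - 1, -2q + 2r + 4); substituting (-7/10, -2/5, -12/5) gives ∇U = (0, 0, 0), so (-7/10, -2/5, -12/5) is indeed a critical point.
The Hessian is constant: H = [[6, 2, 0], [2, 6, -2], [0, -2, 2]].
Leading principal minors: Δ₁ = 6, Δ₂ = 32, Δ₃ = 40.
All leading minors are positive, so H is positive definite: a local minimum.

local minimum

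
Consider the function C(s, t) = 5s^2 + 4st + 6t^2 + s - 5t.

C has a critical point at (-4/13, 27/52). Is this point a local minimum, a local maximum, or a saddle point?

The Hessian of C is constant: H = [[10, 4], [4, 12]].
det(H) = 10·12 − 4² = 104.
det(H) > 0 and tr(H) = 22 > 0, so H is positive definite and the point is a local minimum.

local minimum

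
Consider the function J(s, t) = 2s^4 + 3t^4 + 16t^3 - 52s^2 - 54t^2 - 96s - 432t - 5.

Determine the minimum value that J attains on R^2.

J(s,t) separates as P(s) + Q(t) − 5, so its minimum is min P + min Q − 5.
P'(s) = 8(s - 4)(s + 1)(s + 3) vanishes at s ∈ {-3, -1, 4}; Q'(t) = 12(t - 3)(t + 3)(t + 4) vanishes at t ∈ {-4, -3, 3}.
Local minima of P (where P''>0): P(-3)=-18, P(4)=-704. Local minima of Q: Q(-4)=608, Q(3)=-1107.
So the global minimum of J is P(4) + Q(3) − 5 = -704 − 1107 − 5 = -1816, attained at (4, 3).

-1816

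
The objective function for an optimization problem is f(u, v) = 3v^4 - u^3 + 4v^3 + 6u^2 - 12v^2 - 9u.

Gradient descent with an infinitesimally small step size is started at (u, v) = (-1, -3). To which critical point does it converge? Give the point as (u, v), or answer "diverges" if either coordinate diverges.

f is separable, so gradient descent decouples: u follows -∂f/∂u, v follows -∂f/∂v.
∂f/∂u = -3(u - 3)(u - 1); at u=-1 this is -24, so u increases.
∂f/∂v = 12v(v - 1)(v + 2); at v=-3 this is -144, so v increases.
u converges to its nearest critical value 1 (a local min of the u-part); v converges to -2. The iterate converges to (1, -2).

(1, -2)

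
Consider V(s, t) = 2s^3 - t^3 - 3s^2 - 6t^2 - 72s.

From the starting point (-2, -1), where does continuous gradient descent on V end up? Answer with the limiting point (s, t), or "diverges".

V is separable, so gradient descent decouples: s follows -∂V/∂s, t follows -∂V/∂t.
∂V/∂s = 6(s - 4)(s + 3); at s=-2 this is -36, so s increases.
∂V/∂t = -3t(t + 4); at t=-1 this is 9, so t decreases.
s converges to its nearest critical value 4 (a local min of the s-part); t converges to -4. The iterate converges to (4, -4).

(4, -4)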